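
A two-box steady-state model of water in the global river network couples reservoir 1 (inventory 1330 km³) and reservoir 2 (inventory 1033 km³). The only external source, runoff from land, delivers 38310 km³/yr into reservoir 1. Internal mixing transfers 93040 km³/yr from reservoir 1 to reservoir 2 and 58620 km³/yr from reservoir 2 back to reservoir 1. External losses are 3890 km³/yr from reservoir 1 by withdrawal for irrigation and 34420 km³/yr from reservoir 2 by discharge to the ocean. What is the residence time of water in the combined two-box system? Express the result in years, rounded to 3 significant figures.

0.0617 yr

Residence time in the combined system uses the total inventory and the total *external* removal — internal exchanges between the two boxes cancel.
M_total = 1330 + 1033 = 2363.0 km³.
ΣF_external_out = 3890 + 34420 = 38310 km³/yr.
τ = M_total / ΣF_ext = 2363.0 / 38310 = 0.06168 yr.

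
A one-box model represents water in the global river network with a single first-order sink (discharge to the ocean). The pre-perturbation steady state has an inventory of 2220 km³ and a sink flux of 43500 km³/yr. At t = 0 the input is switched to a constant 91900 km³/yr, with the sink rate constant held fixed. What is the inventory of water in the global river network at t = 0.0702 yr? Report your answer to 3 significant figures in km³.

τ = M₀/F₀ = 2220/43500 = 0.05103 yr; rate constant k = 1/τ.
New steady state M_∞ = F₁/k = F₁·τ = 91900 × 0.05103 = 4690.1 km³.
M(t) = M_∞ + (M₀ − M_∞)·e^(−t/τ); t/τ = 0.0702/0.05103 = 1.376, so e^(−t/τ) = 0.2527.
M(t) = 4690.1 − 2470 × 0.2527 = 4065.9 km³.

4070 km³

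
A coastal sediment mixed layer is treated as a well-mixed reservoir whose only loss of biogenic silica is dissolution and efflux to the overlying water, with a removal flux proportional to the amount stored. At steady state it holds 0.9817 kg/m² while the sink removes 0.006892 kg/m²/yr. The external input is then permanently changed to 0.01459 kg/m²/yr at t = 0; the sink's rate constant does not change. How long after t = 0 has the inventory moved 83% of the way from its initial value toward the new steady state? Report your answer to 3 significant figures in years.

τ = M₀/F₀ = 0.9817/0.006892 = 142.4 yr.
The remaining gap fraction is e^(−t/τ); 83% covered ⇒ e^(−t/τ) = 0.170.
t = −τ ln(0.170) = 142.4 × 1.772 = 252.4 yr.

252 yr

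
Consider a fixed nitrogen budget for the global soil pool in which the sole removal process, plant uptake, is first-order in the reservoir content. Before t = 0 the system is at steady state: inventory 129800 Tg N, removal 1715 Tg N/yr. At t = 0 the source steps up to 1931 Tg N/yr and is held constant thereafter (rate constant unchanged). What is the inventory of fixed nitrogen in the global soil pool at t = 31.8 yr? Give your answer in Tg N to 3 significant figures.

135000 Tg N

τ = M₀/F₀ = 129800/1715 = 75.69 yr; rate constant k = 1/τ.
New steady state M_∞ = F₁/k = F₁·τ = 1931 × 75.69 = 146150 Tg N.
M(t) = M_∞ + (M₀ − M_∞)·e^(−t/τ); t/τ = 31.8/75.69 = 0.4202, so e^(−t/τ) = 0.6569.
M(t) = 146150 − 16350 × 0.6569 = 135410 Tg N.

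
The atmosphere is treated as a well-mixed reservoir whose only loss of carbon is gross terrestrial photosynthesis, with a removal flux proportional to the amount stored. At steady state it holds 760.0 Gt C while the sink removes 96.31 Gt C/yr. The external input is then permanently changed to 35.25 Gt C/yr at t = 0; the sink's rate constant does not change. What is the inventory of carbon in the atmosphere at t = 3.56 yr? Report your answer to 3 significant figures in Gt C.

The sink rate constant is k = F₀/M₀ = 96.31/760.0 = 0.1267 yr⁻¹.
Solving dM/dt = F₁ − kM with M(0) = M₀ gives M(t) = F₁/k + (M₀ − F₁/k)·e^(−kt).
F₁/k = 35.25/0.1267 = 278.16 Gt C; kt = 0.1267 × 3.56 = 0.4511, e^(−kt) = 0.6369.
M(3.56) = 278.16 + (760.0 − 278.16) × 0.6369 = 278.16 + 306.9 = 585.05 Gt C.

585 Gt C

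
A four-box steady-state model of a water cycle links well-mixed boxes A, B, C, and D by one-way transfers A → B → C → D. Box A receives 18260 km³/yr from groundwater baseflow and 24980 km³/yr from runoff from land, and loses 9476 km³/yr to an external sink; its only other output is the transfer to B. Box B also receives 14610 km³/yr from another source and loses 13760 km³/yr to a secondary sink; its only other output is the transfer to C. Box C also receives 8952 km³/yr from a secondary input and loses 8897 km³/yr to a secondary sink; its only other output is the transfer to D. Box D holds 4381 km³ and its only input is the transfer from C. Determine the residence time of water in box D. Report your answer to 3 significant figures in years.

0.126 yr

Box A: F(A→B) = (18260 + 24980) − 9476 = 33764 km³/yr.
Box B: F(B→C) = (33764 + 14610) − 13760 = 34614 km³/yr.
Box C: F(C→D) = (34614 + 8952) − 8897 = 34669 km³/yr.
Box D throughput = its input = 34669 km³/yr; τ = 4381 / 34669 = 0.1264 yr.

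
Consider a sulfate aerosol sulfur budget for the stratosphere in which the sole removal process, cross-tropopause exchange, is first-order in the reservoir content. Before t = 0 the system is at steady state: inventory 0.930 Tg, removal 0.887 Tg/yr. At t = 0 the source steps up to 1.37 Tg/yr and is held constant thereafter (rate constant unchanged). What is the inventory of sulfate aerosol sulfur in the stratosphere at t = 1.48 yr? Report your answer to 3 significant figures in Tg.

1.31 Tg

τ = M₀/F₀ = 0.930/0.887 = 1.048 yr; rate constant k = 1/τ.
New steady state M_∞ = F₁/k = F₁·τ = 1.37 × 1.048 = 1.4364 Tg.
M(t) = M_∞ + (M₀ − M_∞)·e^(−t/τ); t/τ = 1.48/1.048 = 1.412, so e^(−t/τ) = 0.2438.
M(t) = 1.4364 − 0.5064 × 0.2438 = 1.3130 Tg.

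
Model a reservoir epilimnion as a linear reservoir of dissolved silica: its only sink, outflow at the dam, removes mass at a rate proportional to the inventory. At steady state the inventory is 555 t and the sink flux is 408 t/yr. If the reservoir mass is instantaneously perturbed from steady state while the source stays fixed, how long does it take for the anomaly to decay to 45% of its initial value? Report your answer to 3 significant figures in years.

For a linear reservoir the anomaly decays as exp(−t/τ) with τ = M/F = 555/408 = 1.360 yr.
exp(−t/τ) = 0.45 ⇒ t = −τ ln(0.45) = 1.360 × 0.7985 = 1.086 yr.

1.09 yr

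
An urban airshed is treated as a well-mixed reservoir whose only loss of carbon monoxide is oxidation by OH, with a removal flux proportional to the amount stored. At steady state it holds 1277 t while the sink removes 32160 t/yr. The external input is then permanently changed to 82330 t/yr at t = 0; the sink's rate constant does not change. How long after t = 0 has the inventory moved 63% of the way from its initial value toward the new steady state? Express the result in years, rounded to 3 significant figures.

0.0395 yr

τ = M₀/F₀ = 1277/32160 = 0.03971 yr.
The remaining gap fraction is e^(−t/τ); 63% covered ⇒ e^(−t/τ) = 0.370.
t = −τ ln(0.370) = 0.03971 × 0.9943 = 0.03948 yr.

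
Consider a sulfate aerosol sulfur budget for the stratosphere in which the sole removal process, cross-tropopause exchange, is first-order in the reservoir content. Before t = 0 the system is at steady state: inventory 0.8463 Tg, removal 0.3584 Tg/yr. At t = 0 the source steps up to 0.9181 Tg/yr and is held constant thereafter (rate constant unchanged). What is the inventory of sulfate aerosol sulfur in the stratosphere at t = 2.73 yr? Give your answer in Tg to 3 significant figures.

τ = M₀/F₀ = 0.8463/0.3584 = 2.361 yr; rate constant k = 1/τ.
New steady state M_∞ = F₁/k = F₁·τ = 0.9181 × 2.361 = 2.1679 Tg.
M(t) = M_∞ + (M₀ − M_∞)·e^(−t/τ); t/τ = 2.73/2.361 = 1.156, so e^(−t/τ) = 0.3147.
M(t) = 2.1679 − 1.322 × 0.3147 = 1.7520 Tg.

1.75 Tg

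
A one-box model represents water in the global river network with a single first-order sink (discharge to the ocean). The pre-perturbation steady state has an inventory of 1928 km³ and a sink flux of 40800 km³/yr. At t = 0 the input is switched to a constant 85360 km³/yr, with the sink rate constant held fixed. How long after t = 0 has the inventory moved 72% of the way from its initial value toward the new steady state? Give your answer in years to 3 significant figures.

τ = M₀/F₀ = 1928/40800 = 0.04725 yr.
The remaining gap fraction is e^(−t/τ); 72% covered ⇒ e^(−t/τ) = 0.280.
t = −τ ln(0.280) = 0.04725 × 1.273 = 0.06015 yr.

0.0602 yr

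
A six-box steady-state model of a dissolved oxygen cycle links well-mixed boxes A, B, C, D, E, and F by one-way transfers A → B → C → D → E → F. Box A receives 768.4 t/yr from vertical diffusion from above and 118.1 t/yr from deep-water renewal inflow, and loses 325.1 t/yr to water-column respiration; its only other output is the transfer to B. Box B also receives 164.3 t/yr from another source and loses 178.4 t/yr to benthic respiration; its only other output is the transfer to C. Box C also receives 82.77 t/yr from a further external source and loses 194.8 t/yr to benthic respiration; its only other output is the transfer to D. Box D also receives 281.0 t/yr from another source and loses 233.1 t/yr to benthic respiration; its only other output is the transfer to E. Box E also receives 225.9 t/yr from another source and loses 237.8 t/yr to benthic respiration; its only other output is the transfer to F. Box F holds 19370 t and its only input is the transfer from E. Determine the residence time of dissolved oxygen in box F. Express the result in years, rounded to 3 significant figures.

41.1 yr

Box A: F(A→B) = (768.4 + 118.1) − 325.1 = 561.40 t/yr.
Box B: F(B→C) = (561.40 + 164.3) − 178.4 = 547.30 t/yr.
Box C: F(C→D) = (547.30 + 82.77) − 194.8 = 435.27 t/yr.
Box D: F(D→E) = (435.27 + 281.0) − 233.1 = 483.17 t/yr.
Box E: F(E→F) = (483.17 + 225.9) − 237.8 = 471.27 t/yr.
Box F throughput = its input = 471.27 t/yr; τ = 19370 / 471.27 = 41.10 yr.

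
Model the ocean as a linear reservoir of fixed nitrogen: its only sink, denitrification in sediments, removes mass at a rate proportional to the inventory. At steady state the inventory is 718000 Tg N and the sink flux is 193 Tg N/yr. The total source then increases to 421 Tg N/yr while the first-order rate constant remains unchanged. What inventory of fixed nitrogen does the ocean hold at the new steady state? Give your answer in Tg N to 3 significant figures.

1.57×10^6 Tg N

Rate constant k = F/M = 193 / 718000 = 0.0002688 yr⁻¹.
At the new steady state, source = k·M_new ⇒ M_new = 421 / 0.0002688 = 1.566×10^6 Tg N.
(Equivalently M_new = M × F_new/F_old = 718000 × 421/193.)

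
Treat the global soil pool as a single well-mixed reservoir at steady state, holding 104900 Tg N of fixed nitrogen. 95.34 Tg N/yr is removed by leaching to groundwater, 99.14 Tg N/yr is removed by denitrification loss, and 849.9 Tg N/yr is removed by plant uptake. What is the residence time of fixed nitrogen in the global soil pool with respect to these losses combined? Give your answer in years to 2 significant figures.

100 yr

Total removal = 95.34 + 99.14 + 849.9 = 1044.4 Tg N/yr.
τ = M / ΣF_out = 104900 / 1044.4 = 100.4 yr.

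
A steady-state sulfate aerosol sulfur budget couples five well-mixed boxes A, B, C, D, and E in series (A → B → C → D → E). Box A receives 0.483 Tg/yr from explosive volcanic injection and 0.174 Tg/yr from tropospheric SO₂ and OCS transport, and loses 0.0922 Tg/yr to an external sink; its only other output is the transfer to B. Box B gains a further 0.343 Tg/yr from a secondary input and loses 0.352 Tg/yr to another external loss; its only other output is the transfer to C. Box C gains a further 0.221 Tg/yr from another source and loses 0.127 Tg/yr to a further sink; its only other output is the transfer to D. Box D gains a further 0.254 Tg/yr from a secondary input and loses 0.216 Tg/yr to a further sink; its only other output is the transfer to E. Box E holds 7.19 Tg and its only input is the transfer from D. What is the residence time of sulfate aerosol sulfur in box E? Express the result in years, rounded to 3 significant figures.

10.5 yr

Box A: F(A→B) = (0.483 + 0.174) − 0.0922 = 0.56480 Tg/yr.
Box B: F(B→C) = (0.56480 + 0.343) − 0.352 = 0.55580 Tg/yr.
Box C: F(C→D) = (0.55580 + 0.221) − 0.127 = 0.64980 Tg/yr.
Box D: F(D→E) = (0.64980 + 0.254) − 0.216 = 0.68780 Tg/yr.
Box E throughput = its input = 0.68780 Tg/yr; τ = 7.19 / 0.68780 = 10.45 yr.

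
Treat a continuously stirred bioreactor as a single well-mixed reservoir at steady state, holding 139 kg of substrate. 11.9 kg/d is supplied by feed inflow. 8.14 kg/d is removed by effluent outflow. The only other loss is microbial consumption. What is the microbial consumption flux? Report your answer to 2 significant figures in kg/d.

3.8 kg/d

At steady state ΣF_in = ΣF_out.
ΣF_in = 11.900 kg/d.
Microbial consumption flux = ΣF_in − (8.14) = 11.900 − 8.140 = 3.760 kg/d.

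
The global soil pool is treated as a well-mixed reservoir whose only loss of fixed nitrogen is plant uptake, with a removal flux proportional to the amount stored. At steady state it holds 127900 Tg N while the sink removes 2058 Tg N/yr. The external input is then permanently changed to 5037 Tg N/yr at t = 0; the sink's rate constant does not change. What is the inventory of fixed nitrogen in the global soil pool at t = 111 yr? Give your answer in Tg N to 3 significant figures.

The sink rate constant is k = F₀/M₀ = 2058/127900 = 0.01609 yr⁻¹.
Solving dM/dt = F₁ − kM with M(0) = M₀ gives M(t) = F₁/k + (M₀ − F₁/k)·e^(−kt).
F₁/k = 5037/0.01609 = 313040 Tg N; kt = 0.01609 × 111 = 1.786, e^(−kt) = 0.1676.
M(111) = 313040 + (127900 − 313040) × 0.1676 = 313040 − 31030 = 282010 Tg N.

282000 Tg N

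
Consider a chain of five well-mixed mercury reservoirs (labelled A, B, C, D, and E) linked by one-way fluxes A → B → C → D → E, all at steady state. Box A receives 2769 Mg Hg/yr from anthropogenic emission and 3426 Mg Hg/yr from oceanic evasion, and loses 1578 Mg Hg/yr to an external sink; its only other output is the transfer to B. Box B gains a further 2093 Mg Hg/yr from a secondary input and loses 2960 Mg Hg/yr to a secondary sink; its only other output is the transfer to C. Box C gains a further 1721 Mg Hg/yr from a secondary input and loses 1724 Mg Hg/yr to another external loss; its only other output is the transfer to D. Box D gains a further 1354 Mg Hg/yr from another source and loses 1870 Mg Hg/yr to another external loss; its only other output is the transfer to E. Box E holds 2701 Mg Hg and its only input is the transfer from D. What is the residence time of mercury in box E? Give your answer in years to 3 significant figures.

0.836 yr

Box A: F(A→B) = (2769 + 3426) − 1578 = 4617.0 Mg Hg/yr.
Box B: F(B→C) = (4617.0 + 2093) − 2960 = 3750.0 Mg Hg/yr.
Box C: F(C→D) = (3750.0 + 1721) − 1724 = 3747.0 Mg Hg/yr.
Box D: F(D→E) = (3747.0 + 1354) − 1870 = 3231.0 Mg Hg/yr.
Box E throughput = its input = 3231.0 Mg Hg/yr; τ = 2701 / 3231.0 = 0.8360 yr.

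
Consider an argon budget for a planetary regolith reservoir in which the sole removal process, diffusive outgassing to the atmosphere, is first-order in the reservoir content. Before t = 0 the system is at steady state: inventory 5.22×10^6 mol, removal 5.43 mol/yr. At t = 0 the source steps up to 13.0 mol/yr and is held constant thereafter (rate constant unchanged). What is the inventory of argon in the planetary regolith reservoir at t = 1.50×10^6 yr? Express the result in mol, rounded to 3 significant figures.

Residence time τ = M₀/F₀ = 961300 yr. The eventual steady state is M_∞ = M₀·(F₁/F₀) = 5.22×10^6 × 13.0/5.43 = 1.2497×10^7 mol.
The anomaly ΔM(t) = M(t) − M_∞ decays as ΔM₀·e^(−t/τ) with ΔM₀ = 5.22×10^6 − 1.2497×10^7 = −7.277×10^6 mol.
At t = 1.50×10^6 yr, e^(−t/τ) = e^(−1.560) = 0.2101, so ΔM = −1.529×10^6 mol and M = 1.2497×10^7 − 1.529×10^6 = 1.0969×10^7 mol.

1.10×10^7 mol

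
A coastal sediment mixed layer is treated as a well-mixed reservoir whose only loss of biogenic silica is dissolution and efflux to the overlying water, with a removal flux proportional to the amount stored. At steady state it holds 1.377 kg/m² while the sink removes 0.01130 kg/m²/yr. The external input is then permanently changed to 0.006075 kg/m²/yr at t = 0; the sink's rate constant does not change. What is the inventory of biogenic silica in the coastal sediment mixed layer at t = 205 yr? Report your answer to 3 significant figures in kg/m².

0.859 kg/m²

Residence time τ = M₀/F₀ = 121.9 yr. The eventual steady state is M_∞ = M₀·(F₁/F₀) = 1.377 × 0.006075/0.01130 = 0.74029 kg/m².
The anomaly ΔM(t) = M(t) − M_∞ decays as ΔM₀·e^(−t/τ) with ΔM₀ = 1.377 − 0.74029 = 0.6367 kg/m².
At t = 205 yr, e^(−t/τ) = e^(−1.682) = 0.1859, so ΔM = 0.1184 kg/m² and M = 0.74029 + 0.1184 = 0.85869 kg/m².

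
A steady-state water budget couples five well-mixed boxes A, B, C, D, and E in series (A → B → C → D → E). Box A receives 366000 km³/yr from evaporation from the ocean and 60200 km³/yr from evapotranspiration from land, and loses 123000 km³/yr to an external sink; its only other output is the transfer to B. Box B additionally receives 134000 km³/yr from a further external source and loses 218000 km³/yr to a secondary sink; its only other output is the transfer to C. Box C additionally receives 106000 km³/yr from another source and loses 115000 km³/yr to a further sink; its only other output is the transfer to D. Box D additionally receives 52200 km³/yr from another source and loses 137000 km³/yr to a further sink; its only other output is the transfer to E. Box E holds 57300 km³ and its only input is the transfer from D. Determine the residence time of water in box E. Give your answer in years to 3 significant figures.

Box A: F(A→B) = (366000 + 60200) − 123000 = 303200 km³/yr.
Box B: F(B→C) = (303200 + 134000) − 218000 = 219200 km³/yr.
Box C: F(C→D) = (219200 + 106000) − 115000 = 210200 km³/yr.
Box D: F(D→E) = (210200 + 52200) − 137000 = 125400 km³/yr.
Box E throughput = its input = 125400 km³/yr; τ = 57300 / 125400 = 0.4569 yr.

0.457 yr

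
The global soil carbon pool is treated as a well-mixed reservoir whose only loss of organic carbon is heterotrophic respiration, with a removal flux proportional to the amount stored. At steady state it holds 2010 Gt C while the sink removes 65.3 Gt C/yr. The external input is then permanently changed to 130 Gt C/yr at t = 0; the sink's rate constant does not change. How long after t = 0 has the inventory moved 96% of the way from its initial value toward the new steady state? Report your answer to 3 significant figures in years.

τ = M₀/F₀ = 2010/65.3 = 30.78 yr.
The remaining gap fraction is e^(−t/τ); 96% covered ⇒ e^(−t/τ) = 0.0400.
t = −τ ln(0.0400) = 30.78 × 3.219 = 99.08 yr.

99.1 yr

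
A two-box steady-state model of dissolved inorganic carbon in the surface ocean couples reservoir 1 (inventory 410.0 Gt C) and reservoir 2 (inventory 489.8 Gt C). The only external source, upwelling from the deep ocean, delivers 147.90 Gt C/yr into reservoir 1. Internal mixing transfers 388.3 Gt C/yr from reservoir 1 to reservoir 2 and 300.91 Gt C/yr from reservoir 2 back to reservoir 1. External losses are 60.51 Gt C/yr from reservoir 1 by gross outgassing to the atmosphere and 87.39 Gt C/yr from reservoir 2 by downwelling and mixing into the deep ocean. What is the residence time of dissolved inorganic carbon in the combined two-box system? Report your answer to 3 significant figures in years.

Treat the two boxes together as one reservoir: the mixing fluxes between them are internal recycling, so τ = ΣM / Σ(external losses).
M_total = 410.0 + 489.8 = 899.80 Gt C.
ΣF_external_out = 60.51 + 87.39 = 147.90 Gt C/yr.
τ = M_total / ΣF_ext = 899.80 / 147.90 = 6.084 yr.

6.08 yr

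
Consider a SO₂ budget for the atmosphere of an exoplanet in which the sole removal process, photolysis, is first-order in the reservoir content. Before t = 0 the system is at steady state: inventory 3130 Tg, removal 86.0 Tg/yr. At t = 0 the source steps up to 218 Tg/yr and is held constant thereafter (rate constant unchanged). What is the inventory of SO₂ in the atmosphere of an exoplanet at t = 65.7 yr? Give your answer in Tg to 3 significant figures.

7140 Tg

The sink rate constant is k = F₀/M₀ = 86.0/3130 = 0.02748 yr⁻¹.
Solving dM/dt = F₁ − kM with M(0) = M₀ gives M(t) = F₁/k + (M₀ − F₁/k)·e^(−kt).
F₁/k = 218/0.02748 = 7934.2 Tg; kt = 0.02748 × 65.7 = 1.805, e^(−kt) = 0.1644.
M(65.7) = 7934.2 + (3130 − 7934.2) × 0.1644 = 7934.2 − 790.0 = 7144.2 Tg.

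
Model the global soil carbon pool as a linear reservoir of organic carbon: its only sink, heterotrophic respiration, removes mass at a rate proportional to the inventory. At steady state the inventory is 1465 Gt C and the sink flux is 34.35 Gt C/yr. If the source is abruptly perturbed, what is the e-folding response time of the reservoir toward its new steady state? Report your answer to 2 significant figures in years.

43 yr

For a linear reservoir the response time equals the residence time τ = M/F.
τ = 1465 / 34.35 = 42.65 yr.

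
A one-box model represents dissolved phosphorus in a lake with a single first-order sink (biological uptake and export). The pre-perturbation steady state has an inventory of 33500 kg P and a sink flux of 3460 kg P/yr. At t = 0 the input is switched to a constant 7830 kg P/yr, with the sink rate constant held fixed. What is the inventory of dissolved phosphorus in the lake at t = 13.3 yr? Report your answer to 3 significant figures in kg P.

65100 kg P

τ = M₀/F₀ = 33500/3460 = 9.682 yr; rate constant k = 1/τ.
New steady state M_∞ = F₁/k = F₁·τ = 7830 × 9.682 = 75811 kg P.
M(t) = M_∞ + (M₀ − M_∞)·e^(−t/τ); t/τ = 13.3/9.682 = 1.374, so e^(−t/τ) = 0.2532.
M(t) = 75811 − 42310 × 0.2532 = 65099 kg P.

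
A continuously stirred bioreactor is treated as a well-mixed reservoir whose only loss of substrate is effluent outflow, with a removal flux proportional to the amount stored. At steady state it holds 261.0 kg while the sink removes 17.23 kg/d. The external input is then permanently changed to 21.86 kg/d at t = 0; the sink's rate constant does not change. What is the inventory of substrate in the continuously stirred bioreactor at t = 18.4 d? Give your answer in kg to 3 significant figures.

Residence time τ = M₀/F₀ = 15.15 d. The eventual steady state is M_∞ = M₀·(F₁/F₀) = 261.0 × 21.86/17.23 = 331.14 kg.
The anomaly ΔM(t) = M(t) − M_∞ decays as ΔM₀·e^(−t/τ) with ΔM₀ = 261.0 − 331.14 = −70.14 kg.
At t = 18.4 d, e^(−t/τ) = e^(−1.215) = 0.2968, so ΔM = −20.82 kg and M = 331.14 − 20.82 = 310.32 kg.

310 kg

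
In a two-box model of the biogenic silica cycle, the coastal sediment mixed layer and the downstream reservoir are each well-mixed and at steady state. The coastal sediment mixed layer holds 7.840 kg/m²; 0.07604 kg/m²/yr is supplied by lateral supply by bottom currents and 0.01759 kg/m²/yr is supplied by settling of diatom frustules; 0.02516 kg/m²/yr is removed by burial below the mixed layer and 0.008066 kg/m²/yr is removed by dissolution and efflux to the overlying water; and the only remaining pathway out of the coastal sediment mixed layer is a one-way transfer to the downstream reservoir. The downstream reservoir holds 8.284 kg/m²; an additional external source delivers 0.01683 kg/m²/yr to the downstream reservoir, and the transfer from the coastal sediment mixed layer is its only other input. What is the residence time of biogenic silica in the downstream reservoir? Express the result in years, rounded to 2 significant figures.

110 yr

Balance the coastal sediment mixed layer: ΣF_in = 0.07604 + 0.01759 = 0.093630 kg/m²/yr.
Transfer to the downstream reservoir = ΣF_in − (0.02516 + 0.008066) = 0.060404 kg/m²/yr.
Total input to the downstream reservoir = 0.060404 + 0.01683 = 0.077234 kg/m²/yr; at steady state this equals its total output.
τ = M / F = 8.284 / 0.077234 = 107.3 yr.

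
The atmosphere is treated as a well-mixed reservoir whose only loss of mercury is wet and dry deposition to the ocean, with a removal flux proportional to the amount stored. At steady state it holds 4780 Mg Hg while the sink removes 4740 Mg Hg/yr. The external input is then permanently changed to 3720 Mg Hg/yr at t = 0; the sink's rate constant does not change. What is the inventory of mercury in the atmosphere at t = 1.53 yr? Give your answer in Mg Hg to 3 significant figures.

3980 Mg Hg

τ = M₀/F₀ = 4780/4740 = 1.008 yr; rate constant k = 1/τ.
New steady state M_∞ = F₁/k = F₁·τ = 3720 × 1.008 = 3751.4 Mg Hg.
M(t) = M_∞ + (M₀ − M_∞)·e^(−t/τ); t/τ = 1.53/1.008 = 1.517, so e^(−t/τ) = 0.2193.
M(t) = 3751.4 + 1029 × 0.2193 = 3977.0 Mg Hg.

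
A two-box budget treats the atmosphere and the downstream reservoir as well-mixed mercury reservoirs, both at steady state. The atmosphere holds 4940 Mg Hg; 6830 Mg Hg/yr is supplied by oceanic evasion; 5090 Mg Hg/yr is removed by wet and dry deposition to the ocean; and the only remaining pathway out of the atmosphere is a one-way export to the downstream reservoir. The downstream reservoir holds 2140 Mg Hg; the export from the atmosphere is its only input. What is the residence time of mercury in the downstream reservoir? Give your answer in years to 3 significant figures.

1.23 yr

Balance the atmosphere: ΣF_in = 6830.0 Mg Hg/yr.
Export to the downstream reservoir = ΣF_in − (5090) = 1740.0 Mg Hg/yr.
At steady state the output of the downstream reservoir equals its input, 1740.0 Mg Hg/yr.
τ = M / F = 2140 / 1740.0 = 1.230 yr.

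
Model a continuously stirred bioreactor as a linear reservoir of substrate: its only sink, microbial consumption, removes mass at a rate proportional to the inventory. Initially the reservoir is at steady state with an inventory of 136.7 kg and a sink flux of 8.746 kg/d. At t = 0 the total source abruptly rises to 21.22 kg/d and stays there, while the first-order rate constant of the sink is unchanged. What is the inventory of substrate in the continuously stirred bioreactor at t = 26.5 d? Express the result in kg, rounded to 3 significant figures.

296 kg

Residence time τ = M₀/F₀ = 15.63 d. The eventual steady state is M_∞ = M₀·(F₁/F₀) = 136.7 × 21.22/8.746 = 331.67 kg.
The anomaly ΔM(t) = M(t) − M_∞ decays as ΔM₀·e^(−t/τ) with ΔM₀ = 136.7 − 331.67 = −195.0 kg.
At t = 26.5 d, e^(−t/τ) = e^(−1.695) = 0.1835, so ΔM = −35.78 kg and M = 331.67 − 35.78 = 295.89 kg.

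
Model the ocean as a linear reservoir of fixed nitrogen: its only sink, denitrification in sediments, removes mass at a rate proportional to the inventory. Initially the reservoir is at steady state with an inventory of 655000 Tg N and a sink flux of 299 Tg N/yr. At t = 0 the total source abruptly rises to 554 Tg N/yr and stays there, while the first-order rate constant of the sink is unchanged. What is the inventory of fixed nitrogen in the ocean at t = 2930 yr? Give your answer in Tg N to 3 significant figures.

1.07×10^6 Tg N

The sink rate constant is k = F₀/M₀ = 299/655000 = 0.0004565 yr⁻¹.
Solving dM/dt = F₁ − kM with M(0) = M₀ gives M(t) = F₁/k + (M₀ − F₁/k)·e^(−kt).
F₁/k = 554/0.0004565 = 1.2136×10^6 Tg N; kt = 0.0004565 × 2930 = 1.338, e^(−kt) = 0.2625.
M(2930) = 1.2136×10^6 + (655000 − 1.2136×10^6) × 0.2625 = 1.2136×10^6 − 146600 = 1.0670×10^6 Tg N.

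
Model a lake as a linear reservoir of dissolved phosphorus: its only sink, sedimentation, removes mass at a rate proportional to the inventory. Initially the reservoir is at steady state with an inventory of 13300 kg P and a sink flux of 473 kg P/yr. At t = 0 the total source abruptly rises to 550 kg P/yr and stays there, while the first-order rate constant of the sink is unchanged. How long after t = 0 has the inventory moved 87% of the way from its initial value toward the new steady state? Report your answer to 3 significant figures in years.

τ = M₀/F₀ = 13300/473 = 28.12 yr.
The remaining gap fraction is e^(−t/τ); 87% covered ⇒ e^(−t/τ) = 0.130.
t = −τ ln(0.130) = 28.12 × 2.040 = 57.37 yr.

57.4 yr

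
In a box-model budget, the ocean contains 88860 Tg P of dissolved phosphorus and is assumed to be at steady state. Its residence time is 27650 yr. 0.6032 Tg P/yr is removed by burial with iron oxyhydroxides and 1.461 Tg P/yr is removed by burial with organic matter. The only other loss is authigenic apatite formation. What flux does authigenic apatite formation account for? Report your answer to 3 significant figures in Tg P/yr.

1.15 Tg P/yr

Total removal F = M/τ = 88860 / 27650 = 3.214 Tg P/yr.
Authigenic apatite formation = F − (0.6032 + 1.461) = 3.214 − 2.064 = 1.150 Tg P/yr.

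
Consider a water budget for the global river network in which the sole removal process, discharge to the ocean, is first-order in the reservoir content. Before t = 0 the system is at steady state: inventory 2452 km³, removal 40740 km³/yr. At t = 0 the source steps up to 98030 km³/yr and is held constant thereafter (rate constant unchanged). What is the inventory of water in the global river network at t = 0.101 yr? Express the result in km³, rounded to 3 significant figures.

5260 km³

τ = M₀/F₀ = 2452/40740 = 0.06019 yr; rate constant k = 1/τ.
New steady state M_∞ = F₁/k = F₁·τ = 98030 × 0.06019 = 5900.1 km³.
M(t) = M_∞ + (M₀ − M_∞)·e^(−t/τ); t/τ = 0.101/0.06019 = 1.678, so e^(−t/τ) = 0.1867.
M(t) = 5900.1 − 3448 × 0.1867 = 5256.2 km³.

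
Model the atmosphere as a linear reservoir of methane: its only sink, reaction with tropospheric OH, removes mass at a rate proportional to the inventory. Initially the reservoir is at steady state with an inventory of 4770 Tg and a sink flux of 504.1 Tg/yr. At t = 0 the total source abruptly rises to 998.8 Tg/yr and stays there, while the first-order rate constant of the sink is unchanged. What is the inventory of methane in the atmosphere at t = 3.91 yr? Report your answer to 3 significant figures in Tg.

The sink rate constant is k = F₀/M₀ = 504.1/4770 = 0.1057 yr⁻¹.
Solving dM/dt = F₁ − kM with M(0) = M₀ gives M(t) = F₁/k + (M₀ − F₁/k)·e^(−kt).
F₁/k = 998.8/0.1057 = 9451.1 Tg; kt = 0.1057 × 3.91 = 0.4132, e^(−kt) = 0.6615.
M(3.91) = 9451.1 + (4770 − 9451.1) × 0.6615 = 9451.1 − 3097 = 6354.4 Tg.

6350 Tg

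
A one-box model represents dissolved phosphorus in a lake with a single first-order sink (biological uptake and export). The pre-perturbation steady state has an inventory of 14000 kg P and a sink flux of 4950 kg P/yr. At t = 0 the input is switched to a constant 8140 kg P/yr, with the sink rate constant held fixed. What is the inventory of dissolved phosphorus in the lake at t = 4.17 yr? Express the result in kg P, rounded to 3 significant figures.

21000 kg P

τ = M₀/F₀ = 14000/4950 = 2.828 yr; rate constant k = 1/τ.
New steady state M_∞ = F₁/k = F₁·τ = 8140 × 2.828 = 23022 kg P.
M(t) = M_∞ + (M₀ − M_∞)·e^(−t/τ); t/τ = 4.17/2.828 = 1.474, so e^(−t/τ) = 0.2289.
M(t) = 23022 − 9022 × 0.2289 = 20957 kg P.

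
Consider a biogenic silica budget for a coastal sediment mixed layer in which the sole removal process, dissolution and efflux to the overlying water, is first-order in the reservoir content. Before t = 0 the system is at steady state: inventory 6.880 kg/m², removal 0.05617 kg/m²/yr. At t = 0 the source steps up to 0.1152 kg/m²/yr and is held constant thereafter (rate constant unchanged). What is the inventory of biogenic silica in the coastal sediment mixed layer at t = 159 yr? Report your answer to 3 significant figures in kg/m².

12.1 kg/m²

Residence time τ = M₀/F₀ = 122.5 yr. The eventual steady state is M_∞ = M₀·(F₁/F₀) = 6.880 × 0.1152/0.05617 = 14.110 kg/m².
The anomaly ΔM(t) = M(t) − M_∞ decays as ΔM₀·e^(−t/τ) with ΔM₀ = 6.880 − 14.110 = −7.230 kg/m².
At t = 159 yr, e^(−t/τ) = e^(−1.298) = 0.2730, so ΔM = −1.974 kg/m² and M = 14.110 − 1.974 = 12.136 kg/m².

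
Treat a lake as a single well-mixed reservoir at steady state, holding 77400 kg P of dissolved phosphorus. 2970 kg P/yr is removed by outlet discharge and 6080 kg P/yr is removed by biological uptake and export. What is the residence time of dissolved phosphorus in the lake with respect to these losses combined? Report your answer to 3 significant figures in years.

Total removal = 2970 + 6080 = 9050.0 kg P/yr.
τ = M / ΣF_out = 77400 / 9050.0 = 8.552 yr.

8.55 yr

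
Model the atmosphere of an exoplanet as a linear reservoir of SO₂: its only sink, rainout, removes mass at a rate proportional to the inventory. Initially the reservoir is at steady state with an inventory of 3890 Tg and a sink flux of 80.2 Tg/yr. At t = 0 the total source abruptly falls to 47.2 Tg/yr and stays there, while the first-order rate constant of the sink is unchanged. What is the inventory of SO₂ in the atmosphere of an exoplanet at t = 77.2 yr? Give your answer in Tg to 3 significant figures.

2620 Tg

Residence time τ = M₀/F₀ = 48.50 yr. The eventual steady state is M_∞ = M₀·(F₁/F₀) = 3890 × 47.2/80.2 = 2289.4 Tg.
The anomaly ΔM(t) = M(t) − M_∞ decays as ΔM₀·e^(−t/τ) with ΔM₀ = 3890 − 2289.4 = 1601 Tg.
At t = 77.2 yr, e^(−t/τ) = e^(−1.592) = 0.2036, so ΔM = 325.9 Tg and M = 2289.4 + 325.9 = 2615.3 Tg.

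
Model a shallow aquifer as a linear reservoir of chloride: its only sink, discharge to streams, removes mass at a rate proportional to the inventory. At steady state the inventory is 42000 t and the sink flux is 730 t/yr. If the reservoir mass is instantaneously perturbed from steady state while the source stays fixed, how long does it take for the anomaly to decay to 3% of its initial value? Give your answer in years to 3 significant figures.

202 yr

For a linear reservoir the anomaly decays as exp(−t/τ) with τ = M/F = 42000/730 = 57.53 yr.
exp(−t/τ) = 0.03 ⇒ t = −τ ln(0.03) = 57.53 × 3.507 = 201.7 yr.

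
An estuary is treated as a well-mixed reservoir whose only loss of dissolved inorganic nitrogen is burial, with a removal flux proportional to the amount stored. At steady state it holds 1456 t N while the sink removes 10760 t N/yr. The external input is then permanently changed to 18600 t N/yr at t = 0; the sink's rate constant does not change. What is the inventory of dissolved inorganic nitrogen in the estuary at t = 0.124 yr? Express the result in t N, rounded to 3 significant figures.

Residence time τ = M₀/F₀ = 0.1353 yr. The eventual steady state is M_∞ = M₀·(F₁/F₀) = 1456 × 18600/10760 = 2516.9 t N.
The anomaly ΔM(t) = M(t) − M_∞ decays as ΔM₀·e^(−t/τ) with ΔM₀ = 1456 − 2516.9 = −1061 t N.
At t = 0.124 yr, e^(−t/τ) = e^(−0.9164) = 0.4000, so ΔM = −424.3 t N and M = 2516.9 − 424.3 = 2092.6 t N.

2090 t N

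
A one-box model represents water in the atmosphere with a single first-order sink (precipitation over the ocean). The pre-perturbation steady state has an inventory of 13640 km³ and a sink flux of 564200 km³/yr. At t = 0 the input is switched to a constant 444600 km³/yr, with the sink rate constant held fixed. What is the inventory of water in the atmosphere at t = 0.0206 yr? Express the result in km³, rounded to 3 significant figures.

12000 km³

τ = M₀/F₀ = 13640/564200 = 0.02418 yr; rate constant k = 1/τ.
New steady state M_∞ = F₁/k = F₁·τ = 444600 × 0.02418 = 10749 km³.
M(t) = M_∞ + (M₀ − M_∞)·e^(−t/τ); t/τ = 0.0206/0.02418 = 0.8521, so e^(−t/τ) = 0.4265.
M(t) = 10749 + 2891 × 0.4265 = 11982 km³.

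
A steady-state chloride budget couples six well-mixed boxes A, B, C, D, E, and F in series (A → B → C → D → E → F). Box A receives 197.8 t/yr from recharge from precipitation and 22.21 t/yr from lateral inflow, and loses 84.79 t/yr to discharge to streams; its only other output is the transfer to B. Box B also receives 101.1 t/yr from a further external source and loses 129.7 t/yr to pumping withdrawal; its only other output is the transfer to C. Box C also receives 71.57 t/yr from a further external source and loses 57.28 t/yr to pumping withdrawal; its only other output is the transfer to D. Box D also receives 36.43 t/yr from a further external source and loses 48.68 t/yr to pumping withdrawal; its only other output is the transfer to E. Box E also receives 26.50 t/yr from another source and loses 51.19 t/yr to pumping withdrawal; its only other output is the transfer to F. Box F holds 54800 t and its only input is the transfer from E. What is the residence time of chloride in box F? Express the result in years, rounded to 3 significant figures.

653 yr

Box A: F(A→B) = (197.8 + 22.21) − 84.79 = 135.22 t/yr.
Box B: F(B→C) = (135.22 + 101.1) − 129.7 = 106.62 t/yr.
Box C: F(C→D) = (106.62 + 71.57) − 57.28 = 120.91 t/yr.
Box D: F(D→E) = (120.91 + 36.43) − 48.68 = 108.66 t/yr.
Box E: F(E→F) = (108.66 + 26.50) − 51.19 = 83.970 t/yr.
Box F throughput = its input = 83.970 t/yr; τ = 54800 / 83.970 = 652.6 yr.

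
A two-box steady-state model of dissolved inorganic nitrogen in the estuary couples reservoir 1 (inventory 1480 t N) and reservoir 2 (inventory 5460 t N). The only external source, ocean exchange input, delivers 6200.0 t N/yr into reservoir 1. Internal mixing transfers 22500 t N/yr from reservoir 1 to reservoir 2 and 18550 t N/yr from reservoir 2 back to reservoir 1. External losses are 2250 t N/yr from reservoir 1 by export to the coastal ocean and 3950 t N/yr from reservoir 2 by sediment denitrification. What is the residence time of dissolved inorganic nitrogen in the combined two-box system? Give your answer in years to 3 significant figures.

Residence time in the combined system uses the total inventory and the total *external* removal — internal exchanges between the two boxes cancel.
M_total = 1480 + 5460 = 6940.0 t N.
ΣF_external_out = 2250 + 3950 = 6200.0 t N/yr.
τ = M_total / ΣF_ext = 6940.0 / 6200.0 = 1.119 yr.

1.12 yr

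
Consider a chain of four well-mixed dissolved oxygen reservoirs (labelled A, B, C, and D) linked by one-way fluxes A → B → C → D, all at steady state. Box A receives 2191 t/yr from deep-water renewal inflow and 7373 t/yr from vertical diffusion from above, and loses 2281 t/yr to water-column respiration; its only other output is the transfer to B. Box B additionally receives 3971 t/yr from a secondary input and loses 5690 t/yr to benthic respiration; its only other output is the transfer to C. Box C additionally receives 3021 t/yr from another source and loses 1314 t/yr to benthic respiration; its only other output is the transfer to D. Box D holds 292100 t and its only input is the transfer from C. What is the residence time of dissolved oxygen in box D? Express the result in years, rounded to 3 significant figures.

Box A: F(A→B) = (2191 + 7373) − 2281 = 7283.0 t/yr.
Box B: F(B→C) = (7283.0 + 3971) − 5690 = 5564.0 t/yr.
Box C: F(C→D) = (5564.0 + 3021) − 1314 = 7271.0 t/yr.
Box D throughput = its input = 7271.0 t/yr; τ = 292100 / 7271.0 = 40.17 yr.

40.2 yr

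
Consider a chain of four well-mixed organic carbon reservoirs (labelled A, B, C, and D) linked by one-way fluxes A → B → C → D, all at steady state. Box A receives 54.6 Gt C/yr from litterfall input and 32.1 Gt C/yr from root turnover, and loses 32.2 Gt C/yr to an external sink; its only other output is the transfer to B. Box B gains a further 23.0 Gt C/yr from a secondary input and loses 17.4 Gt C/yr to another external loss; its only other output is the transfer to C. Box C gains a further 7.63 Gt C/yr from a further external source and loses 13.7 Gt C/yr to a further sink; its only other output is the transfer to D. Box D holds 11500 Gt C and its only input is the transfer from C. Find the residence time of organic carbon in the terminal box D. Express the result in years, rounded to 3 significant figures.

Box A: F(A→B) = (54.6 + 32.1) − 32.2 = 54.500 Gt C/yr.
Box B: F(B→C) = (54.500 + 23.0) − 17.4 = 60.100 Gt C/yr.
Box C: F(C→D) = (60.100 + 7.63) − 13.7 = 54.030 Gt C/yr.
Box D throughput = its input = 54.030 Gt C/yr; τ = 11500 / 54.030 = 212.8 yr.

213 yr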